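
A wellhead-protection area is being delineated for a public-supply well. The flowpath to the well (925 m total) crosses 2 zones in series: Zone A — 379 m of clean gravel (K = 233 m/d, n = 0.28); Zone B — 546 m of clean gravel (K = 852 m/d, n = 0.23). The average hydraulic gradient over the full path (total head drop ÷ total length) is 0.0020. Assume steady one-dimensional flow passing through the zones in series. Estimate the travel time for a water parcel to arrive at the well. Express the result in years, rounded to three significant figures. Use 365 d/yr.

Continuity: the same q passes through each zone, so ΔH = q·Σ(L_j/K_j) — the zones act as resistances in series.
Σ(L/K) = 379/233 + 546/852 = 1.627 + 0.6408 = 2.267 d
K_eq = L_total / Σ(L/K) = 925 / 2.267 = 407.9 m/d
q = K_eq · i = 407.9 × 0.0020 = 0.8159 m/d (same in every zone)
Zone A: v = q/n = 0.8159/0.28 = 2.914 m/d → t_A = 379/2.914 = 130.1 d
Zone B: v = q/n = 0.8159/0.23 = 3.547 m/d → t_B = 546/3.547 = 153.9 d
Total t = 130.1 + 153.9 = 284.0 d
   = 284.0 / 365 = 0.778 yr

0.778 years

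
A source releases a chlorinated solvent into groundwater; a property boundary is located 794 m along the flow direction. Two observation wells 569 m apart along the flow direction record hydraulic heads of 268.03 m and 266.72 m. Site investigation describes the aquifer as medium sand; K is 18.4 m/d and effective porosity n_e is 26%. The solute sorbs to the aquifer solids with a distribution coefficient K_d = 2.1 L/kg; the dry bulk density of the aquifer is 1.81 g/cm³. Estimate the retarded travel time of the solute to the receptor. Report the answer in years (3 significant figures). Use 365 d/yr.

Hydraulic gradient i = (268.03 − 266.72) / 569 = 1.31 / 569 = 0.002302
Specific discharge q = 18.4 × 0.002302 = 0.04236 m/d
v_s = q/n_e = 0.04236/0.26 = 0.1629 m/d
Retardation R = 1 + ρ_b·K_d/n = 1 + 1.81×2.1/0.26 = 15.62
Contaminant velocity v_c = v/R = 0.1629/15.62 = 0.01043 m/d
t = L/v_c = 794/0.01043 = 76120 d
   = 76120/365 = 209 yr

209 years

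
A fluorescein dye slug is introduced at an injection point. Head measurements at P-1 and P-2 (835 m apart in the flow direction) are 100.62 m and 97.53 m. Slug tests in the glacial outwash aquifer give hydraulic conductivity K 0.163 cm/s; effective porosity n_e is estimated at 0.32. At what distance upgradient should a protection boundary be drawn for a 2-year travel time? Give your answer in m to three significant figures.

Hydraulic gradient i = (100.62 − 97.53) / 835 = 3.09 / 835 = 0.003701
K = 0.163 cm/s × 864 = 140.8 m/d
Darcy flux q = K·i = 140.8 × 0.003701 = 0.5212 m/d
Average linear velocity = 0.5212 / 0.32 = 1.629 m/d
T = 2 yr × 365 = 730 d
L = v × T = 1.629 × 730 = 1189 m

1190 m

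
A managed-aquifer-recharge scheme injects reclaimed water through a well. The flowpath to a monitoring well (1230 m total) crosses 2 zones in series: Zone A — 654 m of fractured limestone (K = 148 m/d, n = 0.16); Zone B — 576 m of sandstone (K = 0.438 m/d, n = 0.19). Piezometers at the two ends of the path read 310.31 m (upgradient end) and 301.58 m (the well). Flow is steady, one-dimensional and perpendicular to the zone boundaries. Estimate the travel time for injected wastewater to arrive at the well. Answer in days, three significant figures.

32400 days

Total head drop ΔH = 310.31 − 301.58 = 8.73 m
Continuity: the same q passes through each zone, so ΔH = q·Σ(L_j/K_j) — the zones act as resistances in series.
Σ(L/K) = 654/148 + 576/0.438 = 4.419 + 1315 = 1319 d
q = ΔH / Σ(L/K) = 8.73 / 1319 = 0.006616 m/d (same in every zone)
Zone A: v = q/n = 0.006616/0.16 = 0.04135 m/d → t_A = 654/0.04135 = 15820 d
Zone B: v = q/n = 0.006616/0.19 = 0.03482 m/d → t_B = 576/0.03482 = 16540 d
Total t = 15820 + 16540 = 32360 d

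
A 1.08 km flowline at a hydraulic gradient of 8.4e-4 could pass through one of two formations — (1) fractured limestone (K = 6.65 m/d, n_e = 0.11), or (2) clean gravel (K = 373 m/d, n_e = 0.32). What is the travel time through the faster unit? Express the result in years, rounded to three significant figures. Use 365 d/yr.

3.02 years

Unit 1 (fractured limestone): v = 6.65×8.4e-4/0.11 = 0.05078 m/d, t = 1080/0.05078 = 21270 d
Unit 2 (clean gravel): v = 373×8.4e-4/0.32 = 0.9791 m/d, t = 1080/0.9791 = 1103 d
Faster: 1103 d / 365 = 3.02 yr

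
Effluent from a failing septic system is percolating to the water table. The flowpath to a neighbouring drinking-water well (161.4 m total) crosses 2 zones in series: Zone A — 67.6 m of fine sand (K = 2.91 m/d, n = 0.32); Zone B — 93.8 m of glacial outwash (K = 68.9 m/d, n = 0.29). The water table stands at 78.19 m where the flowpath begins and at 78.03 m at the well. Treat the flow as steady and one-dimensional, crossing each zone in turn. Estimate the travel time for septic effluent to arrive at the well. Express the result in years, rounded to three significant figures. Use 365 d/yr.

Total head drop ΔH = 78.19 − 78.03 = 0.16 m
Continuity: the same q passes through each zone, so ΔH = q·Σ(L_j/K_j) — the zones act as resistances in series.
Σ(L/K) = 67.6/2.91 + 93.8/68.9 = 23.23 + 1.361 = 24.59 d
q = ΔH / Σ(L/K) = 0.16 / 24.59 = 0.006506 m/d (same in every zone)
Zone A: v = q/n = 0.006506/0.32 = 0.02033 m/d → t_A = 67.6/0.02033 = 3325 d
Zone B: v = q/n = 0.006506/0.29 = 0.02244 m/d → t_B = 93.8/0.02244 = 4181 d
Total t = 3325 + 4181 = 7506 d
   = 7506 / 365 = 20.6 yr

20.6 years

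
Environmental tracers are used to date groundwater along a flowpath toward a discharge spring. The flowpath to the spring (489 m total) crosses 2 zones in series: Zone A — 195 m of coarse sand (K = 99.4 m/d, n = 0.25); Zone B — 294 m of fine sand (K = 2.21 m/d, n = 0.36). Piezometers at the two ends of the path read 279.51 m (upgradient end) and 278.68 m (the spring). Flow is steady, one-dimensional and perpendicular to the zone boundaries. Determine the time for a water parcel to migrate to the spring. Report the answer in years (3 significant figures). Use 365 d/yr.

Total head drop ΔH = 279.51 − 278.68 = 0.83 m
Steady 1-D flow in series ⇒ the Darcy flux q is identical in every zone and the zone head losses add (resistances L/K in series).
Σ(L/K) = 195/99.4 + 294/2.21 = 1.962 + 133.0 = 135.0 d
q = ΔH / Σ(L/K) = 0.83 / 135.0 = 0.006148 m/d (same in every zone)
Zone A: v = q/n = 0.006148/0.25 = 0.02459 m/d → t_A = 195/0.02459 = 7929 d
Zone B: v = q/n = 0.006148/0.36 = 0.01708 m/d → t_B = 294/0.01708 = 17210 d
Total t = 7929 + 17210 = 25140 d
   = 25140 / 365 = 68.9 yr

68.9 years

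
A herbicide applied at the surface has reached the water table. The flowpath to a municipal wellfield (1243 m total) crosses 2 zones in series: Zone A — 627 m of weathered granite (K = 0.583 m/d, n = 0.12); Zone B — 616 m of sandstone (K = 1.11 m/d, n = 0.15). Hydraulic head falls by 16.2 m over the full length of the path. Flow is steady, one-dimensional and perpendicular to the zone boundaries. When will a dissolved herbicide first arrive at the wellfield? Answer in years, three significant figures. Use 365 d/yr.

46.2 years

Steady 1-D flow in series ⇒ the Darcy flux q is identical in every zone and the zone head losses add (resistances L/K in series).
Σ(L/K) = 627/0.583 + 616/1.11 = 1075 + 555.0 = 1630 d
q = ΔH / Σ(L/K) = 16.2 / 1630 = 0.009936 m/d (same in every zone)
Zone A: v = q/n = 0.009936/0.12 = 0.08280 m/d → t_A = 627/0.08280 = 7572 d
Zone B: v = q/n = 0.009936/0.15 = 0.06624 m/d → t_B = 616/0.06624 = 9299 d
Total t = 7572 + 9299 = 16870 d
   = 16870 / 365 = 46.2 yr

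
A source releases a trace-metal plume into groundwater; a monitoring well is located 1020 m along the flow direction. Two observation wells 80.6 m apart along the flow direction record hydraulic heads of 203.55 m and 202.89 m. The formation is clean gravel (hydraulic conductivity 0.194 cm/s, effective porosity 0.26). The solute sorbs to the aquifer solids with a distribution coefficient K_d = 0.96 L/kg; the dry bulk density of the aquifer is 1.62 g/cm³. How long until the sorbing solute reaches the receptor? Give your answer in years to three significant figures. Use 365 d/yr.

3.70 years

Hydraulic gradient i = (203.55 − 202.89) / 80.6 = 0.66 / 80.6 = 0.008189
K = 0.194 cm/s × 864 = 167.6 m/d
Darcy flux q = K·i = 167.6 × 0.008189 = 1.373 m/d
v = Ki/n = 167.6·0.008189/0.26 = 5.279 m/d
Retardation R = 1 + ρ_b·K_d/n = 1 + 1.62×0.96/0.26 = 6.982
Contaminant velocity v_c = v/R = 5.279/6.982 = 0.7561 m/d
t = L/v_c = 1020/0.7561 = 1349 d
   = 1349/365 = 3.70 yr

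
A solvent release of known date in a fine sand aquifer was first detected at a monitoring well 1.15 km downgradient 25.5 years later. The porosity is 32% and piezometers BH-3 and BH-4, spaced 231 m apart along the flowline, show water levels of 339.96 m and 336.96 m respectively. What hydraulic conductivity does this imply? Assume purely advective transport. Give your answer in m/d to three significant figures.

Hydraulic gradient i = (339.96 − 336.96) / 231 = 3.00 / 231 = 0.01299
t = 25.5 years = 9308 d
L = 1.15 km = 1150 m
v = L / t = 1150 / 9308 = 0.1236 m/d
K = v · n / i = 0.1236 × 0.32 / 0.01299 = 3.04 m/d

3.04 m/d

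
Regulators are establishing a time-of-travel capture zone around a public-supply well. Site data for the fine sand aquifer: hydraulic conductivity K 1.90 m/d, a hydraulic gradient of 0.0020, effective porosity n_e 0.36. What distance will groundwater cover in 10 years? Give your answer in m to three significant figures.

q = Ki = 1.90 × 0.0020 = 0.003800 m/d
Seepage velocity v = q / n = 0.003800 / 0.36 = 0.01056 m/d
T = 10 yr × 365 = 3650 d
L = v × T = 0.01056 × 3650 = 38.53 m

38.5 m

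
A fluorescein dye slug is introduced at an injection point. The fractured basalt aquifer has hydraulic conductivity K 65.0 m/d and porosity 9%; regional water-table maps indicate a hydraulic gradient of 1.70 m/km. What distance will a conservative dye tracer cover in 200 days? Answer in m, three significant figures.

246 m

Specific discharge q = 65.0 × 0.0017 = 0.1105 m/d
Average linear velocity = 0.1105 / 0.09 = 1.228 m/d
L = v × T = 1.228 × 200 = 245.6 m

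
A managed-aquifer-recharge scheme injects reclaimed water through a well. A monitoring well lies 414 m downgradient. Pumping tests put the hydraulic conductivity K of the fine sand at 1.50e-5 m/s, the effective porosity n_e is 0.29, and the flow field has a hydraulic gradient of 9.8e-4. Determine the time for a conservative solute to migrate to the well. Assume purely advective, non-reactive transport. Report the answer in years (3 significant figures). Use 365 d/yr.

K = 1.50e-5 m/s × 86400 s/d = 1.296 m/d
Specific discharge q = 1.296 × 9.8e-4 = 0.001270 m/d
Seepage velocity v = q / n = 0.001270 / 0.29 = 0.004380 m/d
t = L / v = 414 / 0.004380 = 94530 d
   = 94530 / 365 = 259 yr

259 years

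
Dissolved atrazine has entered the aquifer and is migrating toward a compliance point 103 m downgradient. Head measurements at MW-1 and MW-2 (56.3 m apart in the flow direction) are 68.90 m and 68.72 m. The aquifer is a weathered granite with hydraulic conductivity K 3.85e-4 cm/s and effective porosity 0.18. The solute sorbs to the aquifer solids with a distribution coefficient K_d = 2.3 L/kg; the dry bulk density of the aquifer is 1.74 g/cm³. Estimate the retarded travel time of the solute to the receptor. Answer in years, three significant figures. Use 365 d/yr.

Hydraulic gradient i = (68.90 − 68.72) / 56.3 = 0.18 / 56.3 = 0.003197
K = 3.85e-4 cm/s × 864 = 0.3326 m/d
q = Ki = 0.3326 × 0.003197 = 0.001064 m/d
Seepage velocity v = q / n = 0.001064 / 0.18 = 0.005908 m/d
Retardation R = 1 + ρ_b·K_d/n = 1 + 1.74×2.3/0.18 = 23.23
Contaminant velocity v_c = v/R = 0.005908/23.23 = 2.543e-4 m/d
t = L/v_c = 103/2.543e-4 = 405000 d
   = 405000/365 = 1110 yr

1110 years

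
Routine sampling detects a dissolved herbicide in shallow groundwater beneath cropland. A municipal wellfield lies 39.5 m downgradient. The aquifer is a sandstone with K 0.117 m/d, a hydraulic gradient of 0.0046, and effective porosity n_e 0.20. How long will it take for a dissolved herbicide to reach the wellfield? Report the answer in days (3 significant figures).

14700 days

Darcy flux q = K·i = 0.117 × 0.0046 = 5.382e-4 m/d
v = Ki/n = 0.117·0.0046/0.20 = 0.002691 m/d
t = L / v = 39.5 / 0.002691 = 14680 d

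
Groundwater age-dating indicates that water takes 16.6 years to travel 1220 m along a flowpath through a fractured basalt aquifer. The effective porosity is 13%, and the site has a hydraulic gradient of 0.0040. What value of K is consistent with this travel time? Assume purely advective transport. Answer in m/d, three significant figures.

6.54 m/d

t = 16.6 years = 6059 d
v = L / t = 1220 / 6059 = 0.2014 m/d
K = v · n / i = 0.2014 × 0.13 / 0.0040 = 6.54 m/d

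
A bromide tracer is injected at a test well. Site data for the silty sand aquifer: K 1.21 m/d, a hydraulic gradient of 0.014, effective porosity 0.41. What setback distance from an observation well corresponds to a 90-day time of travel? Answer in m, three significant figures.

3.72 m

Darcy flux q = K·i = 1.21 × 0.014 = 0.01694 m/d
v = Ki/n = 1.21·0.014/0.41 = 0.04132 m/d
L = v × T = 0.04132 × 90 = 3.719 m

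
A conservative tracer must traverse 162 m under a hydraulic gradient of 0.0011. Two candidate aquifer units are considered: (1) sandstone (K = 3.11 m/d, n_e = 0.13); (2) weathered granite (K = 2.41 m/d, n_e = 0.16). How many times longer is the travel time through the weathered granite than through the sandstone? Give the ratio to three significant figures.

Unit 1 (sandstone): v = 3.11×0.0011/0.13 = 0.02632 m/d, t = 162/0.02632 = 6156 d
Unit 2 (weathered granite): v = 2.41×0.0011/0.16 = 0.01657 m/d, t = 162/0.01657 = 9777 d
t(weathered granite) / t(sandstone) = 9777/6156 = 1.59

1.59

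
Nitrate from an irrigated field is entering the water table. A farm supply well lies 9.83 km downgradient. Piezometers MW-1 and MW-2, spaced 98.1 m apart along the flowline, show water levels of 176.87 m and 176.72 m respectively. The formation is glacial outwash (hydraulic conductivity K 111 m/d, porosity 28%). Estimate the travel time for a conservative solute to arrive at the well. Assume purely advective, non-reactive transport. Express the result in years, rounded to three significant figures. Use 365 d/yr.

44.4 years

Hydraulic gradient i = (176.87 − 176.72) / 98.1 = 0.15 / 98.1 = 0.001529
Darcy flux q = K·i = 111 × 0.001529 = 0.1697 m/d
Average linear velocity = 0.1697 / 0.28 = 0.6062 m/d
L = 9.83 km = 9830 m
t = L / v = 9830 / 0.6062 = 16220 d
   = 16220 / 365 = 44.4 yr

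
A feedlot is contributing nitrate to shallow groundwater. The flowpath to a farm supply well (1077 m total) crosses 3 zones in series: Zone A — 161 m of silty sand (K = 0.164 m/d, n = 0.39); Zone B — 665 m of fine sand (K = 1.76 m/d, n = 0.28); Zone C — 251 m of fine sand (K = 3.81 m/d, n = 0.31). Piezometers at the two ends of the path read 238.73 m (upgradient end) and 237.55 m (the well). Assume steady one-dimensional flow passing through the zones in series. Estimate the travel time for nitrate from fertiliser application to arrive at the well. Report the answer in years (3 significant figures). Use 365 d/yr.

1080 years

Total head drop ΔH = 238.73 − 237.55 = 1.18 m
Steady 1-D flow in series ⇒ the Darcy flux q is identical in every zone and the zone head losses add (resistances L/K in series).
Σ(L/K) = 161/0.164 + 665/1.76 + 251/3.81 = 981.7 + 377.8 + 65.88 = 1425 d
q = ΔH / Σ(L/K) = 1.18 / 1425 = 8.278e-4 m/d (same in every zone)
Zone A: v = q/n = 8.278e-4/0.39 = 0.002123 m/d → t_A = 161/0.002123 = 75850 d
Zone B: v = q/n = 8.278e-4/0.28 = 0.002957 m/d → t_B = 665/0.002957 = 224900 d
Zone C: v = q/n = 8.278e-4/0.31 = 0.002670 m/d → t_C = 251/0.002670 = 93990 d
Total t = 75850 + 224900 + 93990 = 394800 d
   = 394800 / 365 = 1080 yr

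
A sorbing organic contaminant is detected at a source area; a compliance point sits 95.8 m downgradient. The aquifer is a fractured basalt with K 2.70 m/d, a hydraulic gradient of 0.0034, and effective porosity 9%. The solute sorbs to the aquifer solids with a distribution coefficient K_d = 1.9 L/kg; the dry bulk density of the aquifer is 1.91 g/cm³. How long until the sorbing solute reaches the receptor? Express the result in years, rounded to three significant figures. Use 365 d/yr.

106 years

q = Ki = 2.70 × 0.0034 = 0.009180 m/d
v = Ki/n = 2.70·0.0034/0.09 = 0.1020 m/d
Retardation R = 1 + ρ_b·K_d/n = 1 + 1.91×1.9/0.09 = 41.32
Contaminant velocity v_c = v/R = 0.1020/41.32 = 0.002468 m/d
t = L/v_c = 95.8/0.002468 = 38810 d
   = 38810/365 = 106 yr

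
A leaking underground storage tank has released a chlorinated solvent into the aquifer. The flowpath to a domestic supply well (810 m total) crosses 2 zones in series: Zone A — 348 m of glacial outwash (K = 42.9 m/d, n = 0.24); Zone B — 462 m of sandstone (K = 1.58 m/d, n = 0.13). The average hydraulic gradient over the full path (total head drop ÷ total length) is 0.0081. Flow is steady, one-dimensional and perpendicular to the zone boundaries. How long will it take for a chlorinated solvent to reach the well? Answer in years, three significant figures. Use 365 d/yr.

Continuity: the same q passes through each zone, so ΔH = q·Σ(L_j/K_j) — the zones act as resistances in series.
Σ(L/K) = 348/42.9 + 462/1.58 = 8.112 + 292.4 = 300.5 d
K_eq = L_total / Σ(L/K) = 810 / 300.5 = 2.695 m/d
q = K_eq · i = 2.695 × 0.0081 = 0.02183 m/d (same in every zone)
Zone A: v = q/n = 0.02183/0.24 = 0.09097 m/d → t_A = 348/0.09097 = 3826 d
Zone B: v = q/n = 0.02183/0.13 = 0.1679 m/d → t_B = 462/0.1679 = 2751 d
Total t = 3826 + 2751 = 6576 d
   = 6576 / 365 = 18.0 yr

18.0 years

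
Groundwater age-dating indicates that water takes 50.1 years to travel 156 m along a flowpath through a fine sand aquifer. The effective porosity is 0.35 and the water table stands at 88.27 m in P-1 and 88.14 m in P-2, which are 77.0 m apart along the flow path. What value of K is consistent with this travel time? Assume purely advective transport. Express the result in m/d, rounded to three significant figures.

1.77 m/d

Hydraulic gradient i = (88.27 − 88.14) / 77.0 = 0.13 / 77.0 = 0.001688
t = 50.1 years = 18290 d
v = L / t = 156 / 18290 = 0.008531 m/d
K = v · n / i = 0.008531 × 0.35 / 0.001688 = 1.77 m/d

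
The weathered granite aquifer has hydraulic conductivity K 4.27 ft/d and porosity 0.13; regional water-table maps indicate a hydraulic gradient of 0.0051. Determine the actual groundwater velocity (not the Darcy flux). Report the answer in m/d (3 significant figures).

K = 4.27 ft/d × 0.3048 = 1.301 m/d
Specific discharge q = 1.301 × 0.0051 = 0.006638 m/d
v_s = q/n_e = 0.006638/0.13 = 0.05106 m/d

0.0511 m/d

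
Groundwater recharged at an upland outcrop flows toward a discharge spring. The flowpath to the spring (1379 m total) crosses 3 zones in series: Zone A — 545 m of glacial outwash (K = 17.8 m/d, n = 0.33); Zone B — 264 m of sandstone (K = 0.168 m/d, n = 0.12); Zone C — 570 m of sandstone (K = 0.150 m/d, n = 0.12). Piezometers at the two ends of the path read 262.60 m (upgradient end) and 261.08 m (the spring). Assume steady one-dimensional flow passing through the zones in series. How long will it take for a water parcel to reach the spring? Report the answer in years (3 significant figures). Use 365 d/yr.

Total head drop ΔH = 262.60 − 261.08 = 1.52 m
Continuity: the same q passes through each zone, so ΔH = q·Σ(L_j/K_j) — the zones act as resistances in series.
Σ(L/K) = 545/17.8 + 264/0.168 + 570/0.150 = 30.62 + 1571 + 3800 = 5402 d
q = ΔH / Σ(L/K) = 1.52 / 5402 = 2.814e-4 m/d (same in every zone)
Zone A: v = q/n = 2.814e-4/0.33 = 8.527e-4 m/d → t_A = 545/8.527e-4 = 639200 d
Zone B: v = q/n = 2.814e-4/0.12 = 0.002345 m/d → t_B = 264/0.002345 = 112600 d
Zone C: v = q/n = 2.814e-4/0.12 = 0.002345 m/d → t_C = 570/0.002345 = 243100 d
Total t = 639200 + 112600 + 243100 = 994900 d
   = 994900 / 365 = 2730 yr

2730 years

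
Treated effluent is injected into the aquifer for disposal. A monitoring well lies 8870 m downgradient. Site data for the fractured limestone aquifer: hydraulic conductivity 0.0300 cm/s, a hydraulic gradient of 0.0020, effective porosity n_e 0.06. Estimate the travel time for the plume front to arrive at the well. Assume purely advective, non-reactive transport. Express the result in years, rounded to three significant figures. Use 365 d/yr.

28.1 years

K = 0.0300 cm/s × 864 = 25.92 m/d
q = Ki = 25.92 × 0.0020 = 0.05184 m/d
Seepage velocity v = q / n = 0.05184 / 0.06 = 0.8640 m/d
t = L / v = 8870 / 0.8640 = 10270 d
   = 10270 / 365 = 28.1 yr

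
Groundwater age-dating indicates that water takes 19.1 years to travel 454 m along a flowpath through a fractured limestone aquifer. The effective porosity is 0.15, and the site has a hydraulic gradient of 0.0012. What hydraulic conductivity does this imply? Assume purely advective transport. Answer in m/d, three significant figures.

t = 19.1 years = 6972 d
v = L / t = 454 / 6972 = 0.06512 m/d
K = v · n / i = 0.06512 × 0.15 / 0.0012 = 8.14 m/d

8.14 m/d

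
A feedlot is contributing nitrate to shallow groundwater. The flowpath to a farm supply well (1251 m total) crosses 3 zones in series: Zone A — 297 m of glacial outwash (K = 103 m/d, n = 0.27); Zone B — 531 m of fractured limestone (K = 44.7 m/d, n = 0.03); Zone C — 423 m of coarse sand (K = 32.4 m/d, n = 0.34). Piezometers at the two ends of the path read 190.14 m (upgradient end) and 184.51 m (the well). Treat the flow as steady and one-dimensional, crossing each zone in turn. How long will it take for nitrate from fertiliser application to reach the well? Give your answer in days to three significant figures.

Total head drop ΔH = 190.14 − 184.51 = 5.63 m
Continuity: the same q passes through each zone, so ΔH = q·Σ(L_j/K_j) — the zones act as resistances in series.
Σ(L/K) = 297/103 + 531/44.7 + 423/32.4 = 2.883 + 11.88 + 13.06 = 27.82 d
q = ΔH / Σ(L/K) = 5.63 / 27.82 = 0.2024 m/d (same in every zone)
Zone A: v = q/n = 0.2024/0.27 = 0.7496 m/d → t_A = 297/0.7496 = 396.2 d
Zone B: v = q/n = 0.2024/0.03 = 6.746 m/d → t_B = 531/6.746 = 78.71 d
Zone C: v = q/n = 0.2024/0.34 = 0.5953 m/d → t_C = 423/0.5953 = 710.6 d
Total t = 396.2 + 78.71 + 710.6 = 1186 d

1190 days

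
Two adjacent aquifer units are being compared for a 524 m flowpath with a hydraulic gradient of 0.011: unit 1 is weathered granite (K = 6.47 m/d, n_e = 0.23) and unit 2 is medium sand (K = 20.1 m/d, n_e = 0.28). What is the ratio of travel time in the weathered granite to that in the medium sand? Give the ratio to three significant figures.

Unit 1 (weathered granite): v = 6.47×0.011/0.23 = 0.3094 m/d, t = 524/0.3094 = 1693 d
Unit 2 (medium sand): v = 20.1×0.011/0.28 = 0.7896 m/d, t = 524/0.7896 = 663.6 d
t(weathered granite) / t(medium sand) = 1693/663.6 = 2.55

2.55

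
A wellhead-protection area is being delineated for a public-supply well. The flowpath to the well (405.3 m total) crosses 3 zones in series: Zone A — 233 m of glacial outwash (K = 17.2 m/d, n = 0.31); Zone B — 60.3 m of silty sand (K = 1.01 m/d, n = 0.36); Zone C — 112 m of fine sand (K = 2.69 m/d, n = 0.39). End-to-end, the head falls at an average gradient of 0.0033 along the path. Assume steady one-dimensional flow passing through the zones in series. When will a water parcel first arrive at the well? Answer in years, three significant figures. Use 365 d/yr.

32.4 years

Continuity: the same q passes through each zone, so ΔH = q·Σ(L_j/K_j) — the zones act as resistances in series.
Σ(L/K) = 233/17.2 + 60.3/1.01 + 112/2.69 = 13.55 + 59.70 + 41.64 = 114.9 d
K_eq = L_total / Σ(L/K) = 405.3 / 114.9 = 3.528 m/d
q = K_eq · i = 3.528 × 0.0033 = 0.01164 m/d (same in every zone)
Zone A: v = q/n = 0.01164/0.31 = 0.03755 m/d → t_A = 233/0.03755 = 6204 d
Zone B: v = q/n = 0.01164/0.36 = 0.03234 m/d → t_B = 60.3/0.03234 = 1865 d
Zone C: v = q/n = 0.01164/0.39 = 0.02985 m/d → t_C = 112/0.02985 = 3752 d
Total t = 6204 + 1865 + 3752 = 11820 d
   = 11820 / 365 = 32.4 yr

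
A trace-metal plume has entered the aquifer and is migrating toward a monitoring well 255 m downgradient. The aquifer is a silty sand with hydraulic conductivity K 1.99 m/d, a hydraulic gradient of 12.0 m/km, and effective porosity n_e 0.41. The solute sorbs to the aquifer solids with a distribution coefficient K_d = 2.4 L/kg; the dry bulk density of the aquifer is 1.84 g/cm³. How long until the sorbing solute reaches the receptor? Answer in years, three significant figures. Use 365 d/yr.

141 years

Darcy flux q = K·i = 1.99 × 0.012 = 0.02388 m/d
Average linear velocity = 0.02388 / 0.41 = 0.05824 m/d
Retardation R = 1 + ρ_b·K_d/n = 1 + 1.84×2.4/0.41 = 11.77
Contaminant velocity v_c = v/R = 0.05824/11.77 = 0.004948 m/d
t = L/v_c = 255/0.004948 = 51530 d
   = 51530/365 = 141 yr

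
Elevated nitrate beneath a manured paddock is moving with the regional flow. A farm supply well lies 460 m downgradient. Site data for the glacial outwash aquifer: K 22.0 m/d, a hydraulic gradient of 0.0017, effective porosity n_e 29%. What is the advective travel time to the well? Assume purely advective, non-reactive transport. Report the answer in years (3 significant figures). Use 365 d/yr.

9.77 years

Darcy flux q = K·i = 22.0 × 0.0017 = 0.03740 m/d
Seepage velocity v = q / n = 0.03740 / 0.29 = 0.1290 m/d
t = L / v = 460 / 0.1290 = 3567 d
   = 3567 / 365 = 9.77 yr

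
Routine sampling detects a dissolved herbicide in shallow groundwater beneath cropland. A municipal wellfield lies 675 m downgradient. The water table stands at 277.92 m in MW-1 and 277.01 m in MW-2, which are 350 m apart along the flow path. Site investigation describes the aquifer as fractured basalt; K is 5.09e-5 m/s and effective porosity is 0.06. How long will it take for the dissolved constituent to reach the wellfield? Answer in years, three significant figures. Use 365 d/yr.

9.70 years

Hydraulic gradient i = (277.92 − 277.01) / 350 = 0.91 / 350 = 0.002600
K = 5.09e-5 m/s × 86400 s/d = 4.398 m/d
Darcy flux q = K·i = 4.398 × 0.002600 = 0.01143 m/d
Seepage velocity v = q / n = 0.01143 / 0.06 = 0.1906 m/d
t = L / v = 675 / 0.1906 = 3542 d
   = 3542 / 365 = 9.70 yr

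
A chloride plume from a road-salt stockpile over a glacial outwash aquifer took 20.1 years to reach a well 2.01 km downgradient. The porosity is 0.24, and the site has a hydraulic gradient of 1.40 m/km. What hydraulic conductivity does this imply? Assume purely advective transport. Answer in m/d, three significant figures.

t = 20.1 years = 7337 d
L = 2.01 km = 2010 m
v = L / t = 2010 / 7337 = 0.2740 m/d
K = v · n / i = 0.2740 × 0.24 / 0.0014 = 47.0 m/d

47.0 m/d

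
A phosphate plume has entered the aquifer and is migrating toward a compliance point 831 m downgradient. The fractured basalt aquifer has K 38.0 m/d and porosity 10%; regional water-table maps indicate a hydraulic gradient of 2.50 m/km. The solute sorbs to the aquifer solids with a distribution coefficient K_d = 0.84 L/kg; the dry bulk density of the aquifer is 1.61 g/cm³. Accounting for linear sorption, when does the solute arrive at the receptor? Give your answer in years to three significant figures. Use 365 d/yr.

34.8 years

q = Ki = 38.0 × 0.0025 = 0.09500 m/d
Average linear velocity = 0.09500 / 0.10 = 0.9500 m/d
Retardation R = 1 + ρ_b·K_d/n = 1 + 1.61×0.84/0.10 = 14.52
Contaminant velocity v_c = v/R = 0.9500/14.52 = 0.06541 m/d
t = L/v_c = 831/0.06541 = 12700 d
   = 12700/365 = 34.8 yr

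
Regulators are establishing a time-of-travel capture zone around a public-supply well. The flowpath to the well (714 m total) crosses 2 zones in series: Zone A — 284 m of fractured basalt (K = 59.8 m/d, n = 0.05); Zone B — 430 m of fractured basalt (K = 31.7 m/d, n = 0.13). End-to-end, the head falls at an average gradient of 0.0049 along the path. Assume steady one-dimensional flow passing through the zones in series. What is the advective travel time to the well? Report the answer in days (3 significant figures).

367 days

For zones in series the flux q is common to all zones; the equivalent conductivity is the harmonic (thickness-weighted) mean, K_eq = L_total / Σ(L_j/K_j).
Σ(L/K) = 284/59.8 + 430/31.7 = 4.749 + 13.56 = 18.31 d
K_eq = L_total / Σ(L/K) = 714 / 18.31 = 38.99 m/d
q = K_eq · i = 38.99 × 0.0049 = 0.1910 m/d (same in every zone)
Zone A: v = q/n = 0.1910/0.05 = 3.821 m/d → t_A = 284/3.821 = 74.33 d
Zone B: v = q/n = 0.1910/0.13 = 1.470 m/d → t_B = 430/1.470 = 292.6 d
Total t = 74.33 + 292.6 = 366.9 d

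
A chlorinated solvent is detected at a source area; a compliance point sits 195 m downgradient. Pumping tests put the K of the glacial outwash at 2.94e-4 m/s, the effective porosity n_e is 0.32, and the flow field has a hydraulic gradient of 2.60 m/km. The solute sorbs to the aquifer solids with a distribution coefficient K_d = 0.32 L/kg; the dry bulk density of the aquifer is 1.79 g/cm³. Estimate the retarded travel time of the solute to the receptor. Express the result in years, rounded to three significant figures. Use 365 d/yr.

K = 2.94e-4 m/s × 86400 s/d = 25.40 m/d
Darcy flux q = K·i = 25.40 × 0.0026 = 0.06604 m/d
v = Ki/n = 25.40·0.0026/0.32 = 0.2064 m/d
Retardation R = 1 + ρ_b·K_d/n = 1 + 1.79×0.32/0.32 = 2.790
Contaminant velocity v_c = v/R = 0.2064/2.790 = 0.07397 m/d
t = L/v_c = 195/0.07397 = 2636 d
   = 2636/365 = 7.22 yr

7.22 years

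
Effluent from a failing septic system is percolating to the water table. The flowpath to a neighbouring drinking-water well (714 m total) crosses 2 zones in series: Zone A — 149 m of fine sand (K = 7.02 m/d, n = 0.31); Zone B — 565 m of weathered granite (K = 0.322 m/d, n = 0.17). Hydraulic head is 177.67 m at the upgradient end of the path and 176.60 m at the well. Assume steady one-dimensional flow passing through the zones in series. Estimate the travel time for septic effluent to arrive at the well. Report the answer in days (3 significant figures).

236000 days

Total head drop ΔH = 177.67 − 176.60 = 1.07 m
Continuity: the same q passes through each zone, so ΔH = q·Σ(L_j/K_j) — the zones act as resistances in series.
Σ(L/K) = 149/7.02 + 565/0.322 = 21.23 + 1755 = 1776 d
q = ΔH / Σ(L/K) = 1.07 / 1776 = 6.025e-4 m/d (same in every zone)
Zone A: v = q/n = 6.025e-4/0.31 = 0.001944 m/d → t_A = 149/0.001944 = 76660 d
Zone B: v = q/n = 6.025e-4/0.17 = 0.003544 m/d → t_B = 565/0.003544 = 159400 d
Total t = 76660 + 159400 = 236100 d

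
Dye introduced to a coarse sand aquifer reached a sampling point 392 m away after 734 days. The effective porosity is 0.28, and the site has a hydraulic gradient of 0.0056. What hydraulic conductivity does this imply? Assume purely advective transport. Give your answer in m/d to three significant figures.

v = L / t = 392 / 734 = 0.5341 m/d
K = v · n / i = 0.5341 × 0.28 / 0.0056 = 26.7 m/d

26.7 m/d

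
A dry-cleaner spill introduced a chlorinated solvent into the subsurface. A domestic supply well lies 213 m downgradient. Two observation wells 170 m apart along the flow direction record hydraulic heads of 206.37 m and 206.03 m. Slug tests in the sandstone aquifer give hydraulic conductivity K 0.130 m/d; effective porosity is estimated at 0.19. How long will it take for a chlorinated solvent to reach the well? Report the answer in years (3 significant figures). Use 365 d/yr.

Hydraulic gradient i = (206.37 − 206.03) / 170 = 0.34 / 170 = 0.002000
Darcy flux q = K·i = 0.130 × 0.002000 = 2.600e-4 m/d
Average linear velocity = 2.600e-4 / 0.19 = 0.001368 m/d
t = L / v = 213 / 0.001368 = 155700 d
   = 155700 / 365 = 426 yr

426 years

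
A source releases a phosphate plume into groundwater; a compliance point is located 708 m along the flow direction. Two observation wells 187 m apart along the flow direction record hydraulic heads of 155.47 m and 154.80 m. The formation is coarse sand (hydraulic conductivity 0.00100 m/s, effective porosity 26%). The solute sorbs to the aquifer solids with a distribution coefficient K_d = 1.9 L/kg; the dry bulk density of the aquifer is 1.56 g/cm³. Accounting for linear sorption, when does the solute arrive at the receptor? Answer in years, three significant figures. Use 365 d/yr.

Hydraulic gradient i = (155.47 − 154.80) / 187 = 0.67 / 187 = 0.003583
K = 0.00100 m/s × 86400 s/d = 86.40 m/d
q = Ki = 86.40 × 0.003583 = 0.3096 m/d
v = Ki/n = 86.40·0.003583/0.26 = 1.191 m/d
Retardation R = 1 + ρ_b·K_d/n = 1 + 1.56×1.9/0.26 = 12.40
Contaminant velocity v_c = v/R = 1.191/12.40 = 0.09602 m/d
t = L/v_c = 708/0.09602 = 7374 d
   = 7374/365 = 20.2 yr

20.2 years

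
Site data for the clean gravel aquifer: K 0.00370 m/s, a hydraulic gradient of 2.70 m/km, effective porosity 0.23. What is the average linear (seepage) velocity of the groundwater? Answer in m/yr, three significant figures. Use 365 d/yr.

K = 0.00370 m/s × 86400 s/d = 319.7 m/d
q = Ki = 319.7 × 0.0027 = 0.8631 m/d
Seepage velocity v = q / n = 0.8631 / 0.23 = 3.753 m/d
   = 3.753 × 365 = 1370 m/yr

1370 m/yr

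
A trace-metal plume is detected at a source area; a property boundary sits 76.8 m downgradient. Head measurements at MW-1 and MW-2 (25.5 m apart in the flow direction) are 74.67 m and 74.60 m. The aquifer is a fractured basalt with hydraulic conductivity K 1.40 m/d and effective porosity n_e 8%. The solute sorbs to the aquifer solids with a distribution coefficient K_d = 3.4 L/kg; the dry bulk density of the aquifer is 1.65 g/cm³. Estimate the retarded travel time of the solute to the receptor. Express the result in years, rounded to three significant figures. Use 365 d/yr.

Hydraulic gradient i = (74.67 − 74.60) / 25.5 = 0.07 / 25.5 = 0.002745
Specific discharge q = 1.40 × 0.002745 = 0.003843 m/d
v = Ki/n = 1.40·0.002745/0.08 = 0.04804 m/d
Retardation R = 1 + ρ_b·K_d/n = 1 + 1.65×3.4/0.08 = 71.12
Contaminant velocity v_c = v/R = 0.04804/71.12 = 6.754e-4 m/d
t = L/v_c = 76.8/6.754e-4 = 113700 d
   = 113700/365 = 312 yr

312 years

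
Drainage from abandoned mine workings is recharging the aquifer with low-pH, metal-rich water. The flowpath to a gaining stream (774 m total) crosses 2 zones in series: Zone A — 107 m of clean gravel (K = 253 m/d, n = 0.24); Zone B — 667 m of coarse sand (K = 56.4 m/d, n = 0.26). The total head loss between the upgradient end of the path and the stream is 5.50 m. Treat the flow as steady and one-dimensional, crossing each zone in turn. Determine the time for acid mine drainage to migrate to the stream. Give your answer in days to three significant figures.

443 days

Steady 1-D flow in series ⇒ the Darcy flux q is identical in every zone and the zone head losses add (resistances L/K in series).
Σ(L/K) = 107/253 + 667/56.4 = 0.4229 + 11.83 = 12.25 d
q = ΔH / Σ(L/K) = 5.50 / 12.25 = 0.4490 m/d (same in every zone)
Zone A: v = q/n = 0.4490/0.24 = 1.871 m/d → t_A = 107/1.871 = 57.19 d
Zone B: v = q/n = 0.4490/0.26 = 1.727 m/d → t_B = 667/1.727 = 386.2 d
Total t = 57.19 + 386.2 = 443.4 d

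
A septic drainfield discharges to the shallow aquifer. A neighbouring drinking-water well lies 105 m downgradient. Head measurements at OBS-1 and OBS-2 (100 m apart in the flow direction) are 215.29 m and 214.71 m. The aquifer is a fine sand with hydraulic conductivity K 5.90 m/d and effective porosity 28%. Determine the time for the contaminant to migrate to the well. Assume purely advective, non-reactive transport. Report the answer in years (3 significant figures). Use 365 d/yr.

Hydraulic gradient i = (215.29 − 214.71) / 100 = 0.58 / 100 = 0.005800
q = Ki = 5.90 × 0.005800 = 0.03422 m/d
v = Ki/n = 5.90·0.005800/0.28 = 0.1222 m/d
t = L / v = 105 / 0.1222 = 859.1 d
   = 859.1 / 365 = 2.35 yr

2.35 years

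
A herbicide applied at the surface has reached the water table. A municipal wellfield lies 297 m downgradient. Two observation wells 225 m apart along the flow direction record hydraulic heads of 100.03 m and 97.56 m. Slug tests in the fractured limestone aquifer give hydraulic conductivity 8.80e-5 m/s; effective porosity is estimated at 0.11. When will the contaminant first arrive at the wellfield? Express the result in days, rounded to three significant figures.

Hydraulic gradient i = (100.03 − 97.56) / 225 = 2.47 / 225 = 0.01098
K = 8.80e-5 m/s × 86400 s/d = 7.603 m/d
Darcy flux q = K·i = 7.603 × 0.01098 = 0.08347 m/d
v = Ki/n = 7.603·0.01098/0.11 = 0.7588 m/d
t = L / v = 297 / 0.7588 = 391.4 d

391 days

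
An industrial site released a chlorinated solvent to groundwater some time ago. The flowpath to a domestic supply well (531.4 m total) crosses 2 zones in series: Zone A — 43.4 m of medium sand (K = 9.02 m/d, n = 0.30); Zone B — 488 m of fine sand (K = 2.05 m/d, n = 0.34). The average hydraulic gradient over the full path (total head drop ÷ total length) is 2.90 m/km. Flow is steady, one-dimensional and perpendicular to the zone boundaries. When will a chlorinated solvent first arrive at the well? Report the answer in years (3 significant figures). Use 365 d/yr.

Continuity: the same q passes through each zone, so ΔH = q·Σ(L_j/K_j) — the zones act as resistances in series.
Σ(L/K) = 43.4/9.02 + 488/2.05 = 4.812 + 238.0 = 242.9 d
K_eq = L_total / Σ(L/K) = 531.4 / 242.9 = 2.188 m/d
q = K_eq · i = 2.188 × 0.0029 = 0.006345 m/d (same in every zone)
Zone A: v = q/n = 0.006345/0.30 = 0.02115 m/d → t_A = 43.4/0.02115 = 2052 d
Zone B: v = q/n = 0.006345/0.34 = 0.01866 m/d → t_B = 488/0.01866 = 26150 d
Total t = 2052 + 26150 = 28200 d
   = 28200 / 365 = 77.3 yr

77.3 years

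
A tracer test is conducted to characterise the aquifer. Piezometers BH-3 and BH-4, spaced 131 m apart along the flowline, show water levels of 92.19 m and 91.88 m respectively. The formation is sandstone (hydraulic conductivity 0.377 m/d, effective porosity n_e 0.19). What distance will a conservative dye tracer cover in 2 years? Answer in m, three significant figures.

Hydraulic gradient i = (92.19 − 91.88) / 131 = 0.31 / 131 = 0.002366
q = Ki = 0.377 × 0.002366 = 8.921e-4 m/d
v = Ki/n = 0.377·0.002366/0.19 = 0.004695 m/d
T = 2 yr × 365 = 730 d
L = v × T = 0.004695 × 730 = 3.428 m

3.43 m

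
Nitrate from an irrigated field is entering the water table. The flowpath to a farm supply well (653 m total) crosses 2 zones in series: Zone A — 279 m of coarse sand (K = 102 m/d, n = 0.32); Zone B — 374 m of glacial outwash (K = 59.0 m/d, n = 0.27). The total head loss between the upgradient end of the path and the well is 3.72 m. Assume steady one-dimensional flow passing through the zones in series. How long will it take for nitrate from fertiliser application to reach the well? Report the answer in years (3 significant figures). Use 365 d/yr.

Continuity: the same q passes through each zone, so ΔH = q·Σ(L_j/K_j) — the zones act as resistances in series.
Σ(L/K) = 279/102 + 374/59.0 = 2.735 + 6.339 = 9.074 d
q = ΔH / Σ(L/K) = 3.72 / 9.074 = 0.4100 m/d (same in every zone)
Zone A: v = q/n = 0.4100/0.32 = 1.281 m/d → t_A = 279/1.281 = 217.8 d
Zone B: v = q/n = 0.4100/0.27 = 1.518 m/d → t_B = 374/1.518 = 246.3 d
Total t = 217.8 + 246.3 = 464.1 d
   = 464.1 / 365 = 1.27 yr

1.27 years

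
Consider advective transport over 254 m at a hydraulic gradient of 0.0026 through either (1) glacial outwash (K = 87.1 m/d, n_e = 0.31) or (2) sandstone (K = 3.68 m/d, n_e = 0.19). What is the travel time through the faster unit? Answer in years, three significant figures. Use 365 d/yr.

Unit 1 (glacial outwash): v = 87.1×0.0026/0.31 = 0.7305 m/d, t = 254/0.7305 = 347.7 d
Unit 2 (sandstone): v = 3.68×0.0026/0.19 = 0.05036 m/d, t = 254/0.05036 = 5044 d
Faster: 347.7 d / 365 = 0.953 yr

0.953 years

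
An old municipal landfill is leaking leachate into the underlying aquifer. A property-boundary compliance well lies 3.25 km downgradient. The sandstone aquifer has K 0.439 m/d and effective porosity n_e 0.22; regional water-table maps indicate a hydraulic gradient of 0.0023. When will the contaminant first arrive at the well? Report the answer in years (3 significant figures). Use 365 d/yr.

Darcy flux q = K·i = 0.439 × 0.0023 = 0.001010 m/d
Average linear velocity = 0.001010 / 0.22 = 0.004590 m/d
L = 3.25 km = 3250 m
t = L / v = 3250 / 0.004590 = 708100 d
   = 708100 / 365 = 1940 yr

1940 years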